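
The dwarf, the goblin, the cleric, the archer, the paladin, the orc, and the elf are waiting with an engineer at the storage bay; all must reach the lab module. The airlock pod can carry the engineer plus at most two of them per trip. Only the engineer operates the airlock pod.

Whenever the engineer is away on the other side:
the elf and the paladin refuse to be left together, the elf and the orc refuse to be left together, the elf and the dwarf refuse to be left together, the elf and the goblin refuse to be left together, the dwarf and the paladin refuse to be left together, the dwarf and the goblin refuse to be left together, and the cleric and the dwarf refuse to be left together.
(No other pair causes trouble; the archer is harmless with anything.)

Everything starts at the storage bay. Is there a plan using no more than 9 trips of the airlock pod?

No

Counting alone: the engineer can take at most 2 across per trip to the lab module, so moving all 7 needs at least 4 loaded trips out, with a return between consecutive ones — at least 7 crossings.
The safety rule pushes this higher. Following every safe sequence of crossings, the most of the 7 that can be at the lab module as the airlock pod arrives there on crossings 7, 9 is 5, 6 respectively — never all 7.
So the move cannot be finished within 9 crossings. (The shortest complete plan takes 11:)
1. Engineer goes to the lab module with the dwarf and the elf.
2. Engineer goes back to the storage bay with the dwarf.
3. Engineer goes to the lab module with the cleric and the dwarf.
4. Engineer goes back to the storage bay with the dwarf.
5. Engineer goes to the lab module with the archer and the dwarf.
6. Engineer goes back to the storage bay with the dwarf.
7. Engineer goes to the lab module with the goblin and the paladin.
8. Engineer goes back to the storage bay with the elf.
9. Engineer goes to the lab module with the dwarf and the orc.
10. Engineer goes back to the storage bay with the dwarf.
11. Engineer goes to the lab module with the dwarf and the elf.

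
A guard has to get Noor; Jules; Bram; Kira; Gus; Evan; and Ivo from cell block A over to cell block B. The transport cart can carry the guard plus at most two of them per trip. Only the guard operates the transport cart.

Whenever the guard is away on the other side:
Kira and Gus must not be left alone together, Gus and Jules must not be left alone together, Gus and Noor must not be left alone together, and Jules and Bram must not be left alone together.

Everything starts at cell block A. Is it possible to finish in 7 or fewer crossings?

Yes — this plan uses 7 crossings (≤ 7):
1. Guard goes to cell block B with Gus and Jules.
2. Guard goes back to cell block A with Gus.
3. Guard goes to cell block B with Kira and Noor.
4. Guard goes back to cell block A alone.
5. Guard goes to cell block B with Evan and Ivo.
6. Guard goes back to cell block A alone.
7. Guard goes to cell block B with Bram and Gus.

Yes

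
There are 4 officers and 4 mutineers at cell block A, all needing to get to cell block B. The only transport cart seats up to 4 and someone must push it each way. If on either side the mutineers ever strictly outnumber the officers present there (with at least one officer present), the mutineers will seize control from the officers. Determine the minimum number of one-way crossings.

5

Counting alone: each trip to cell block B takes at most 4 across and each return brings at least 1 back, so after t trips out (and t−1 returns) at most 4t − (t−1) of the 8 are across; that first reaches 8 at t = 3, so at least 5 crossings are needed.
The plan below uses exactly 5 crossings, so it is optimal:
1. 2 mutineers → cell block B.  (cell block A: 4O 2M; cell block B: 0O 2M)
2. 1 mutineer ← cell block A.  (cell block A: 4O 3M; cell block B: 0O 1M)
3. 4 officers → cell block B.  (cell block A: 0O 3M; cell block B: 4O 1M)
4. 1 mutineer ← cell block A.  (cell block A: 0O 4M; cell block B: 4O 0M)
5. 4 mutineers → cell block B.  (cell block A: 0O 0M; cell block B: 4O 4M)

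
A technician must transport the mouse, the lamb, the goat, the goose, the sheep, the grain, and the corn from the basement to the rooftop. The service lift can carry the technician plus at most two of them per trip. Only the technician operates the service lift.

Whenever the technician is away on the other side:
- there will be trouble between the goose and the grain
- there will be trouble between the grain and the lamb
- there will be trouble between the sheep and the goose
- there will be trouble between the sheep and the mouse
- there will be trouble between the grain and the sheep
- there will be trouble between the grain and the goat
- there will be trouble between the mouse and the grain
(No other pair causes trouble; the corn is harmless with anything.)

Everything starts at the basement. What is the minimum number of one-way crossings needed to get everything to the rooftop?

Counting alone: the technician can take at most 2 across per trip to the rooftop, so moving all 7 needs at least 4 loaded trips out, with a return between consecutive ones — at least 7 crossings.
The safety rule pushes this higher. Following every safe sequence of crossings, the most of the 7 that can be at the rooftop as the service lift arrives there on crossings 7, 9 is 5, 6 respectively — never all 7.
So no plan with fewer than 11 crossings exists, and this one achieves 11:
1. Technician goes to the rooftop with the grain and the sheep.
2. Technician goes back to the basement with the sheep.
3. Technician goes to the rooftop with the goose and the mouse.
4. Technician goes back to the basement with the grain.
5. Technician goes to the rooftop with the grain and the lamb.
6. Technician goes back to the basement with the grain.
7. Technician goes to the rooftop with the goat and the sheep.
8. Technician goes back to the basement with the sheep.
9. Technician goes to the rooftop with the corn and the sheep.
10. Technician goes back to the basement with the sheep.
11. Technician goes to the rooftop with the grain and the sheep.

11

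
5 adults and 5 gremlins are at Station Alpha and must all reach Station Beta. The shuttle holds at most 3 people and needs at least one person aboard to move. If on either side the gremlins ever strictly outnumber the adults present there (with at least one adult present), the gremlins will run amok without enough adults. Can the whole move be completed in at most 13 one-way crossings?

Yes

Yes — this plan uses 11 crossings (≤ 13):
1. 2 gremlins → Station Beta.  (Station Alpha: 5A 3G; Station Beta: 0A 2G)
2. 1 gremlin ← Station Alpha.  (Station Alpha: 5A 4G; Station Beta: 0A 1G)
3. 3 gremlins → Station Beta.  (Station Alpha: 5A 1G; Station Beta: 0A 4G)
4. 1 gremlin ← Station Alpha.  (Station Alpha: 5A 2G; Station Beta: 0A 3G)
5. 3 adults → Station Beta.  (Station Alpha: 2A 2G; Station Beta: 3A 3G)
6. 1 adult and 1 gremlin ← Station Alpha.  (Station Alpha: 3A 3G; Station Beta: 2A 2G)
7. 3 adults → Station Beta.  (Station Alpha: 0A 3G; Station Beta: 5A 2G)
8. 1 gremlin ← Station Alpha.  (Station Alpha: 0A 4G; Station Beta: 5A 1G)
9. 2 gremlins → Station Beta.  (Station Alpha: 0A 2G; Station Beta: 5A 3G)
10. 1 gremlin ← Station Alpha.  (Station Alpha: 0A 3G; Station Beta: 5A 2G)
11. 3 gremlins → Station Beta.  (Station Alpha: 0A 0G; Station Beta: 5A 5G)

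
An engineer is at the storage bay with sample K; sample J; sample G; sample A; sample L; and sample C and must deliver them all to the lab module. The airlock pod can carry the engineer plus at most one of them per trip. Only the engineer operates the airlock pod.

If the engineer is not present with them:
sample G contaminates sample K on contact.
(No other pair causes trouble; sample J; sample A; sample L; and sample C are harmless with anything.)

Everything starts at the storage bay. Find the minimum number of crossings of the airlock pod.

Counting alone: the engineer can take at most 1 across per trip to the lab module, so moving all 6 needs at least 6 loaded trips out, with a return between consecutive ones — at least 11 crossings.
The plan below uses exactly 11 crossings, so it is optimal:
1. Engineer goes to the lab module with sample K.
2. Engineer goes back to the storage bay alone.
3. Engineer goes to the lab module with sample J.
4. Engineer goes back to the storage bay alone.
5. Engineer goes to the lab module with sample A.
6. Engineer goes back to the storage bay alone.
7. Engineer goes to the lab module with sample L.
8. Engineer goes back to the storage bay alone.
9. Engineer goes to the lab module with sample C.
10. Engineer goes back to the storage bay alone.
11. Engineer goes to the lab module with sample G.

11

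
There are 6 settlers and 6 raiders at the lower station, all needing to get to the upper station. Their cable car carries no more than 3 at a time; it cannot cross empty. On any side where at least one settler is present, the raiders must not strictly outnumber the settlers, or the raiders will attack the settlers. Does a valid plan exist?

Following every safe sequence of crossings from the start, the most of the 12 that can be at the upper station as the cable car arrives there on crossings 1, 3, 5 is 3, 5, 6 respectively; the best ever achieved is 6 of 12.
From crossing 7 on, no configuration arises that was not already reachable earlier: only 17 distinct safe configurations (who is on which side, and where the cable car is) can ever be reached, none of them has everyone across, and every continuation just revisits them. They are: 0 settlers + 0 raiders across (cable car back at the start); 0 settlers + 1 raider across (cable car there); 0 settlers + 1 raider across (cable car back at the start); 0 settlers + 2 raiders across (cable car there); 0 settlers + 2 raiders across (cable car back at the start); 0 settlers + 3 raiders across (cable car there); 0 settlers + 3 raiders across (cable car back at the start); 0 settlers + 4 raiders across (cable car there); 0 settlers + 4 raiders across (cable car back at the start); 0 settlers + 5 raiders across (cable car there); 0 settlers + 5 raiders across (cable car back at the start); 0 settlers + 6 raiders across (cable car there); 1 settler + 1 raider across (cable car there); 1 settler + 1 raider across (cable car back at the start); 2 settlers + 2 raiders across (cable car there); 2 settlers + 2 raiders across (cable car back at the start); 3 settlers + 3 raiders across (cable car there). So no valid plan exists.

No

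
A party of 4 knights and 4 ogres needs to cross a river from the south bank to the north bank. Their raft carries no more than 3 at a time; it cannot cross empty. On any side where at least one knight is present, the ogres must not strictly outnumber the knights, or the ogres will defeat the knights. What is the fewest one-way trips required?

Counting alone: each trip to the north bank takes at most 3 across and each return brings at least 1 back, so after t trips out (and t−1 returns) at most 3t − (t−1) of the 8 are across; that first reaches 8 at t = 4, so at least 7 crossings are needed.
The safety rule pushes this higher. Following every safe sequence of crossings, the most of the 8 that can be at the north bank as the raft arrives there on crossing 7 is 7 — never all 8.
So no plan with fewer than 9 crossings exists, and this one achieves 9:
1. 2 ogres → the north bank.  (the south bank: 4K 2O; the north bank: 0K 2O)
2. 1 ogre ← the south bank.  (the south bank: 4K 3O; the north bank: 0K 1O)
3. 3 ogres → the north bank.  (the south bank: 4K 0O; the north bank: 0K 4O)
4. 1 ogre ← the south bank.  (the south bank: 4K 1O; the north bank: 0K 3O)
5. 3 knights → the north bank.  (the south bank: 1K 1O; the north bank: 3K 3O)
6. 1 knight and 1 ogre ← the south bank.  (the south bank: 2K 2O; the north bank: 2K 2O)
7. 2 knights → the north bank.  (the south bank: 0K 2O; the north bank: 4K 2O)
8. 1 ogre ← the south bank.  (the south bank: 0K 3O; the north bank: 4K 1O)
9. 3 ogres → the north bank.  (the south bank: 0K 0O; the north bank: 4K 4O)

9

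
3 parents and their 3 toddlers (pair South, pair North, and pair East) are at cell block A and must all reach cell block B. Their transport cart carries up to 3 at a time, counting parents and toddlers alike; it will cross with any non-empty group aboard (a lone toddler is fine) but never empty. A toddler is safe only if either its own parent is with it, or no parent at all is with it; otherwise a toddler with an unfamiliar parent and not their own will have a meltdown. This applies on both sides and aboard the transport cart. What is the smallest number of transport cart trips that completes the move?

Counting alone: each trip to cell block B takes at most 3 across and each return brings at least 1 back, so after t trips out (and t−1 returns) at most 3t − (t−1) of the 6 are across; that first reaches 6 at t = 3, so at least 5 crossings are needed.
The plan below uses exactly 5 crossings, so it is optimal:
1. parent South and toddler South cross → cell block B.
2. parent South crosses ← cell block A.
3. parent East, parent North, and parent South cross → cell block B.
4. toddler South crosses ← cell block A.
5. toddler East, toddler North, and toddler South cross → cell block B.

5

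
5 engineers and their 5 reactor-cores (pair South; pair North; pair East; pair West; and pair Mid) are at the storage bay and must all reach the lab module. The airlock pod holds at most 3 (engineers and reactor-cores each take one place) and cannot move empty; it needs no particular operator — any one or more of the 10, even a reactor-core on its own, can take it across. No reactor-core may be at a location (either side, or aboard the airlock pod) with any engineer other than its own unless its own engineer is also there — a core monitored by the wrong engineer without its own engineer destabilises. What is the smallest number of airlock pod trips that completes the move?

Counting alone: each trip to the lab module takes at most 3 across and each return brings at least 1 back, so after t trips out (and t−1 returns) at most 3t − (t−1) of the 10 are across; that first reaches 10 at t = 5, so at least 9 crossings are needed.
The safety rule pushes this higher. Following every safe sequence of crossings, the most of the 10 that can be at the lab module as the airlock pod arrives there on crossing 9 is 9 — never all 10.
So no plan with fewer than 11 crossings exists, and this one achieves 11:
1. engineer South and reactor-core South cross → the lab module.
2. engineer South crosses ← the storage bay.
3. reactor-core East, reactor-core North, and reactor-core West cross → the lab module.
4. reactor-core South crosses ← the storage bay.
5. engineer East, engineer North, and engineer West cross → the lab module.
6. engineer North and reactor-core North cross ← the storage bay.
7. engineer Mid, engineer North, and engineer South cross → the lab module.
8. reactor-core East crosses ← the storage bay.
9. reactor-core North and reactor-core South cross → the lab module.
10. reactor-core South crosses ← the storage bay.
11. reactor-core East, reactor-core Mid, and reactor-core South cross → the lab module.

11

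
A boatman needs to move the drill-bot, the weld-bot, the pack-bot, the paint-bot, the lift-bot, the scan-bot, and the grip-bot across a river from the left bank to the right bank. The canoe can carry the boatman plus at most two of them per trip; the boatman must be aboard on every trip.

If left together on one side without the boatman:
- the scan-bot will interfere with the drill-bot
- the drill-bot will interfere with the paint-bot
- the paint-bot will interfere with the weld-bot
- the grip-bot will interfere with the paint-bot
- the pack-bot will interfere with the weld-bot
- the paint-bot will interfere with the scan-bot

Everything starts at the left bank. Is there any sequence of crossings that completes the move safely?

No

Whatever the first load, the items left behind include a forbidden pair without the boatman. No opening move is safe, so no plan exists.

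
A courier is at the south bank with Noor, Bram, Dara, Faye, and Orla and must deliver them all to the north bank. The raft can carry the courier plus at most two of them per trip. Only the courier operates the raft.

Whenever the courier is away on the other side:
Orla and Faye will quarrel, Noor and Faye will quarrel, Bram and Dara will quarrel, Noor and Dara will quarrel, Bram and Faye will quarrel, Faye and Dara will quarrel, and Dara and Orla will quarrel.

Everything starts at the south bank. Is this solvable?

No

Following every safe sequence of crossings from the start, the most of the 5 that can be at the north bank as the raft arrives there on crossings 1, 3 is 2, 3 respectively; the best ever achieved is 3 of 5.
From crossing 5 on, no configuration arises that was not already reachable earlier: only 10 distinct safe configurations (who is on which side, and where the raft is) can ever be reached, none of them has everyone across, and every continuation just revisits them. So no valid plan exists.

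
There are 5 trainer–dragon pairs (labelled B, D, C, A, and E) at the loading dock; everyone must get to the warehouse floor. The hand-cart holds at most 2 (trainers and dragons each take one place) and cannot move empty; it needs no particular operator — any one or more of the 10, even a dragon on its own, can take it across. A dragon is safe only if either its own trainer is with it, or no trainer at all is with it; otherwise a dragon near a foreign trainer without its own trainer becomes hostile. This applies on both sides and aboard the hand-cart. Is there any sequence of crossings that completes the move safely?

No

Following every safe sequence of crossings from the start, the most of the 10 that can be at the warehouse floor as the hand-cart arrives there on crossings 1, 3, 5, 7 is 2, 3, 4, 5 respectively; the best ever achieved is 5 of 10.
From crossing 9 on, no configuration arises that was not already reachable earlier: only 82 distinct safe configurations (who is on which side, and where the hand-cart is) can ever be reached, none of them has everyone across, and every continuation just revisits them. So no valid plan exists.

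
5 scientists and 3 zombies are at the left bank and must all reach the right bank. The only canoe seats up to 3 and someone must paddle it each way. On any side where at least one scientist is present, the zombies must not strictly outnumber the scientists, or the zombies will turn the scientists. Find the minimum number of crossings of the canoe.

Counting alone: each trip to the right bank takes at most 3 across and each return brings at least 1 back, so after t trips out (and t−1 returns) at most 3t − (t−1) of the 8 are across; that first reaches 8 at t = 4, so at least 7 crossings are needed.
The plan below uses exactly 7 crossings, so it is optimal:
1. 2 zombies → the right bank.  (the left bank: 5S 1Z; the right bank: 0S 2Z)
2. 1 zombie ← the left bank.  (the left bank: 5S 2Z; the right bank: 0S 1Z)
3. 2 scientists and 1 zombie → the right bank.  (the left bank: 3S 1Z; the right bank: 2S 2Z)
4. 1 zombie ← the left bank.  (the left bank: 3S 2Z; the right bank: 2S 1Z)
5. 1 scientist and 2 zombies → the right bank.  (the left bank: 2S 0Z; the right bank: 3S 3Z)
6. 1 zombie ← the left bank.  (the left bank: 2S 1Z; the right bank: 3S 2Z)
7. 2 scientists and 1 zombie → the right bank.  (the left bank: 0S 0Z; the right bank: 5S 3Z)

7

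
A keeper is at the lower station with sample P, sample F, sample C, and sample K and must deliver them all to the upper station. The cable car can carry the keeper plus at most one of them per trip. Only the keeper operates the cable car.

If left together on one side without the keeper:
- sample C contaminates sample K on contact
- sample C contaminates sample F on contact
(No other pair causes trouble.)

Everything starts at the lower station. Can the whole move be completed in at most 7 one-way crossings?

No

Counting alone: the keeper can take at most 1 across per trip to the upper station, so moving all 4 needs at least 4 loaded trips out, with a return between consecutive ones — at least 7 crossings.
The safety rule pushes this higher. Following every safe sequence of crossings, the most of the 4 that can be at the upper station as the cable car arrives there on crossing 7 is 3 — never all 4.
So the move cannot be finished within 7 crossings. (The shortest complete plan takes 9:)
1. Keeper goes to the upper station with sample C.
2. Keeper goes back to the lower station alone.
3. Keeper goes to the upper station with sample P.
4. Keeper goes back to the lower station alone.
5. Keeper goes to the upper station with sample F.
6. Keeper goes back to the lower station with sample C.
7. Keeper goes to the upper station with sample K.
8. Keeper goes back to the lower station alone.
9. Keeper goes to the upper station with sample C.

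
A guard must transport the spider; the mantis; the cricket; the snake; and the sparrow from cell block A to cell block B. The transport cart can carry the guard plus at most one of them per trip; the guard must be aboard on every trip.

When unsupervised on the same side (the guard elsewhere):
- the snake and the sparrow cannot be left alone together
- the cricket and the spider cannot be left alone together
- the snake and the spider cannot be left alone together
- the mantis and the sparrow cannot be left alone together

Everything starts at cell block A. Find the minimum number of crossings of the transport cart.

impossible

Whatever the first load, the items left behind include a forbidden pair without the guard. No opening move is safe, so no plan exists.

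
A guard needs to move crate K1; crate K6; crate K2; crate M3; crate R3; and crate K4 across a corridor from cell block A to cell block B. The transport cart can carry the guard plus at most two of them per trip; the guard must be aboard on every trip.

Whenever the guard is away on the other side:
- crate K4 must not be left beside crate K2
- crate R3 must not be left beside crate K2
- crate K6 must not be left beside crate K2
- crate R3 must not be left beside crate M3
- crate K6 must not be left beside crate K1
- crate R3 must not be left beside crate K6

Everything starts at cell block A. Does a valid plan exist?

Whatever the first load, the items left behind include a forbidden pair without the guard. No opening move is safe, so no plan exists.

No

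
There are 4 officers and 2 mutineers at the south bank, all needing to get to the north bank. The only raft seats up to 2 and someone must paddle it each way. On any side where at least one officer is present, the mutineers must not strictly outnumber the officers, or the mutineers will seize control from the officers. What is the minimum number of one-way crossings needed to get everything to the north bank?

Counting alone: each trip to the north bank takes at most 2 across and each return brings at least 1 back, so after t trips out (and t−1 returns) at most 2t − (t−1) of the 6 are across; that first reaches 6 at t = 5, so at least 9 crossings are needed.
The plan below uses exactly 9 crossings, so it is optimal:
1. 2 mutineers → the north bank.  (the south bank: 4O 0M; the north bank: 0O 2M)
2. 1 mutineer ← the south bank.  (the south bank: 4O 1M; the north bank: 0O 1M)
3. 2 officers → the north bank.  (the south bank: 2O 1M; the north bank: 2O 1M)
4. 1 mutineer ← the south bank.  (the south bank: 2O 2M; the north bank: 2O 0M)
5. 2 mutineers → the north bank.  (the south bank: 2O 0M; the north bank: 2O 2M)
6. 1 mutineer ← the south bank.  (the south bank: 2O 1M; the north bank: 2O 1M)
7. 1 officer and 1 mutineer → the north bank.  (the south bank: 1O 0M; the north bank: 3O 2M)
8. 1 mutineer ← the south bank.  (the south bank: 1O 1M; the north bank: 3O 1M)
9. 1 officer and 1 mutineer → the north bank.  (the south bank: 0O 0M; the north bank: 4O 2M)

9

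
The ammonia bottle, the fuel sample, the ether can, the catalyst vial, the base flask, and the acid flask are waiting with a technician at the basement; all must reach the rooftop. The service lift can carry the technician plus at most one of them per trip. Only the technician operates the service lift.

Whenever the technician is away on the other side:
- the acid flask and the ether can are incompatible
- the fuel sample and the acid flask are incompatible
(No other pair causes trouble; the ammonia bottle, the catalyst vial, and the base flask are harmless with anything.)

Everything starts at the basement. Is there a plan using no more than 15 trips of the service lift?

Yes

Yes — this plan uses 13 crossings (≤ 15):
1. Technician goes to the rooftop with the acid flask.
2. Technician goes back to the basement alone.
3. Technician goes to the rooftop with the ammonia bottle.
4. Technician goes back to the basement alone.
5. Technician goes to the rooftop with the fuel sample.
6. Technician goes back to the basement with the acid flask.
7. Technician goes to the rooftop with the ether can.
8. Technician goes back to the basement alone.
9. Technician goes to the rooftop with the catalyst vial.
10. Technician goes back to the basement alone.
11. Technician goes to the rooftop with the base flask.
12. Technician goes back to the basement alone.
13. Technician goes to the rooftop with the acid flask.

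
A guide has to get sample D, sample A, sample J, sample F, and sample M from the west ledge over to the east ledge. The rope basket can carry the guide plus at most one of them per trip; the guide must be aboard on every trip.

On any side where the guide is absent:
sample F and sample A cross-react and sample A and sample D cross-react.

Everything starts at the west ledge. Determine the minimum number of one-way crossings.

11

Counting alone: the guide can take at most 1 across per trip to the east ledge, so moving all 5 needs at least 5 loaded trips out, with a return between consecutive ones — at least 9 crossings.
The safety rule pushes this higher. Following every safe sequence of crossings, the most of the 5 that can be at the east ledge as the rope basket arrives there on crossing 9 is 4 — never all 5.
So no plan with fewer than 11 crossings exists, and this one achieves 11:
1. Guide goes to the east ledge with sample A.
2. Guide goes back to the west ledge alone.
3. Guide goes to the east ledge with sample D.
4. Guide goes back to the west ledge with sample A.
5. Guide goes to the east ledge with sample F.
6. Guide goes back to the west ledge alone.
7. Guide goes to the east ledge with sample J.
8. Guide goes back to the west ledge alone.
9. Guide goes to the east ledge with sample M.
10. Guide goes back to the west ledge alone.
11. Guide goes to the east ledge with sample A.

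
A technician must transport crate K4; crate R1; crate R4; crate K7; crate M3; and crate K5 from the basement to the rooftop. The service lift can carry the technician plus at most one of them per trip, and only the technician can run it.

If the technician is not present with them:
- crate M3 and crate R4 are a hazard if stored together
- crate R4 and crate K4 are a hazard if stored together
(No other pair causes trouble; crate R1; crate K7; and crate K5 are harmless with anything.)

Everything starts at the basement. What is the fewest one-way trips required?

Counting alone: the technician can take at most 1 across per trip to the rooftop, so moving all 6 needs at least 6 loaded trips out, with a return between consecutive ones — at least 11 crossings.
The safety rule pushes this higher. Following every safe sequence of crossings, the most of the 6 that can be at the rooftop as the service lift arrives there on crossing 11 is 5 — never all 6.
So no plan with fewer than 13 crossings exists, and this one achieves 13:
1. Technician goes to the rooftop with crate R4.  [the basement: crate K4, crate K5, crate K7, crate M3, crate R1 | the rooftop: crate R4]
2. Technician goes back to the basement alone.  [the basement: crate K4, crate K5, crate K7, crate M3, crate R1 | the rooftop: crate R4]
3. Technician goes to the rooftop with crate K4.  [the basement: crate K5, crate K7, crate M3, crate R1 | the rooftop: crate K4, crate R4]
4. Technician goes back to the basement with crate R4.  [the basement: crate K5, crate K7, crate M3, crate R1, crate R4 | the rooftop: crate K4]
5. Technician goes to the rooftop with crate M3.  [the basement: crate K5, crate K7, crate R1, crate R4 | the rooftop: crate K4, crate M3]
6. Technician goes back to the basement alone.  [the basement: crate K5, crate K7, crate R1, crate R4 | the rooftop: crate K4, crate M3]
7. Technician goes to the rooftop with crate R1.  [the basement: crate K5, crate K7, crate R4 | the rooftop: crate K4, crate M3, crate R1]
8. Technician goes back to the basement alone.  [the basement: crate K5, crate K7, crate R4 | the rooftop: crate K4, crate M3, crate R1]
9. Technician goes to the rooftop with crate K7.  [the basement: crate K5, crate R4 | the rooftop: crate K4, crate K7, crate M3, crate R1]
10. Technician goes back to the basement alone.  [the basement: crate K5, crate R4 | the rooftop: crate K4, crate K7, crate M3, crate R1]
11. Technician goes to the rooftop with crate K5.  [the basement: crate R4 | the rooftop: crate K4, crate K5, crate K7, crate M3, crate R1]
12. Technician goes back to the basement alone.  [the basement: crate R4 | the rooftop: crate K4, crate K5, crate K7, crate M3, crate R1]
13. Technician goes to the rooftop with crate R4.  [the basement: — | the rooftop: crate K4, crate K5, crate K7, crate M3, crate R1, crate R4]

13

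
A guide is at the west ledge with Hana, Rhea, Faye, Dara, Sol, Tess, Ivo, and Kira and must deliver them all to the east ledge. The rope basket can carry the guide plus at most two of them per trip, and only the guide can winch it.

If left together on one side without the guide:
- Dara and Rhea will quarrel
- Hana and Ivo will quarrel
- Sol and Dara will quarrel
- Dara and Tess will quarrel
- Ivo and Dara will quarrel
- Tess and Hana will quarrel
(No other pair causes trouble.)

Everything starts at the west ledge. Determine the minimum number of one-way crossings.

Counting alone: the guide can take at most 2 across per trip to the east ledge, so moving all 8 needs at least 4 loaded trips out, with a return between consecutive ones — at least 7 crossings.
The safety rule pushes this higher. Following every safe sequence of crossings, the most of the 8 that can be at the east ledge as the rope basket arrives there on crossing 7 is 7 — never all 8.
So no plan with fewer than 9 crossings exists, and this one achieves 9:
1. Guide goes to the east ledge with Dara and Hana.
2. Guide goes back to the west ledge alone.
3. Guide goes to the east ledge with Rhea and Sol.
4. Guide goes back to the west ledge with Dara.
5. Guide goes to the east ledge with Ivo and Tess.
6. Guide goes back to the west ledge with Hana.
7. Guide goes to the east ledge with Faye and Kira.
8. Guide goes back to the west ledge alone.
9. Guide goes to the east ledge with Dara and Hana.

9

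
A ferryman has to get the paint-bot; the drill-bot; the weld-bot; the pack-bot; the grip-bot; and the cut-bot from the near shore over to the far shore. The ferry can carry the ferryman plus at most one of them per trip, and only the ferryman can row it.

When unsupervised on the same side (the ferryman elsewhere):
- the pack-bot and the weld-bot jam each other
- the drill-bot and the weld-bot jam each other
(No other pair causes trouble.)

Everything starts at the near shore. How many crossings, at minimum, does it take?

13

Counting alone: the ferryman can take at most 1 across per trip to the far shore, so moving all 6 needs at least 6 loaded trips out, with a return between consecutive ones — at least 11 crossings.
The safety rule pushes this higher. Following every safe sequence of crossings, the most of the 6 that can be at the far shore as the ferry arrives there on crossing 11 is 5 — never all 6.
So no plan with fewer than 13 crossings exists, and this one achieves 13:
1. Ferryman goes to the far shore with the weld-bot.
2. Ferryman goes back to the near shore alone.
3. Ferryman goes to the far shore with the paint-bot.
4. Ferryman goes back to the near shore alone.
5. Ferryman goes to the far shore with the drill-bot.
6. Ferryman goes back to the near shore with the weld-bot.
7. Ferryman goes to the far shore with the pack-bot.
8. Ferryman goes back to the near shore alone.
9. Ferryman goes to the far shore with the grip-bot.
10. Ferryman goes back to the near shore alone.
11. Ferryman goes to the far shore with the cut-bot.
12. Ferryman goes back to the near shore alone.
13. Ferryman goes to the far shore with the weld-bot.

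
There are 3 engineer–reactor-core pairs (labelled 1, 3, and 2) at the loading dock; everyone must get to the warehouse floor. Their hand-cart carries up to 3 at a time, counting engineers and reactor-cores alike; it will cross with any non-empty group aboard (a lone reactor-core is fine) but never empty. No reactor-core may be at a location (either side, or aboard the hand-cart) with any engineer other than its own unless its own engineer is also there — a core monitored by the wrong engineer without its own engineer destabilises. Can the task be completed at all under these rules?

Yes

1. engineer 1 and reactor-core 1 cross → the warehouse floor.
2. engineer 1 crosses ← the loading dock.
3. engineer 1, engineer 2, and engineer 3 cross → the warehouse floor.
4. reactor-core 1 crosses ← the loading dock.
5. reactor-core 1, reactor-core 2, and reactor-core 3 cross → the warehouse floor.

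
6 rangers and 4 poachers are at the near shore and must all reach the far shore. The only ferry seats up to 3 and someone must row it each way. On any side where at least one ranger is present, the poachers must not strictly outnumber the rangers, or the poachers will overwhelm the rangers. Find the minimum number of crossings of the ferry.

9

Counting alone: each trip to the far shore takes at most 3 across and each return brings at least 1 back, so after t trips out (and t−1 returns) at most 3t − (t−1) of the 10 are across; that first reaches 10 at t = 5, so at least 9 crossings are needed.
The plan below uses exactly 9 crossings, so it is optimal:
1. 2 poachers → the far shore.  (the near shore: 6R 2P; the far shore: 0R 2P)
2. 1 poacher ← the near shore.  (the near shore: 6R 3P; the far shore: 0R 1P)
3. 3 poachers → the far shore.  (the near shore: 6R 0P; the far shore: 0R 4P)
4. 1 poacher ← the near shore.  (the near shore: 6R 1P; the far shore: 0R 3P)
5. 3 rangers → the far shore.  (the near shore: 3R 1P; the far shore: 3R 3P)
6. 1 poacher ← the near shore.  (the near shore: 3R 2P; the far shore: 3R 2P)
7. 1 ranger and 2 poachers → the far shore.  (the near shore: 2R 0P; the far shore: 4R 4P)
8. 1 poacher ← the near shore.  (the near shore: 2R 1P; the far shore: 4R 3P)
9. 2 rangers and 1 poacher → the far shore.  (the near shore: 0R 0P; the far shore: 6R 4P)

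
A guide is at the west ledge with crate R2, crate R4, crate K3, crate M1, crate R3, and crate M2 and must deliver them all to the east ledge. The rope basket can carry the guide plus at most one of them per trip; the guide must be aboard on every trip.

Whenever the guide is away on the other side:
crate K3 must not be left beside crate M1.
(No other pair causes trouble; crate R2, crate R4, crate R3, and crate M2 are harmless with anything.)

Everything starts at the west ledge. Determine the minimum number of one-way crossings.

Counting alone: the guide can take at most 1 across per trip to the east ledge, so moving all 6 needs at least 6 loaded trips out, with a return between consecutive ones — at least 11 crossings.
The plan below uses exactly 11 crossings, so it is optimal:
1. Guide goes to the east ledge with crate K3.  [the west ledge: crate M1, crate M2, crate R2, crate R3, crate R4 | the east ledge: crate K3]
2. Guide goes back to the west ledge alone.  [the west ledge: crate M1, crate M2, crate R2, crate R3, crate R4 | the east ledge: crate K3]
3. Guide goes to the east ledge with crate R2.  [the west ledge: crate M1, crate M2, crate R3, crate R4 | the east ledge: crate K3, crate R2]
4. Guide goes back to the west ledge alone.  [the west ledge: crate M1, crate M2, crate R3, crate R4 | the east ledge: crate K3, crate R2]
5. Guide goes to the east ledge with crate R4.  [the west ledge: crate M1, crate M2, crate R3 | the east ledge: crate K3, crate R2, crate R4]
6. Guide goes back to the west ledge alone.  [the west ledge: crate M1, crate M2, crate R3 | the east ledge: crate K3, crate R2, crate R4]
7. Guide goes to the east ledge with crate R3.  [the west ledge: crate M1, crate M2 | the east ledge: crate K3, crate R2, crate R3, crate R4]
8. Guide goes back to the west ledge alone.  [the west ledge: crate M1, crate M2 | the east ledge: crate K3, crate R2, crate R3, crate R4]
9. Guide goes to the east ledge with crate M2.  [the west ledge: crate M1 | the east ledge: crate K3, crate M2, crate R2, crate R3, crate R4]
10. Guide goes back to the west ledge alone.  [the west ledge: crate M1 | the east ledge: crate K3, crate M2, crate R2, crate R3, crate R4]
11. Guide goes to the east ledge with crate M1.  [the west ledge: — | the east ledge: crate K3, crate M1, crate M2, crate R2, crate R3, crate R4]

11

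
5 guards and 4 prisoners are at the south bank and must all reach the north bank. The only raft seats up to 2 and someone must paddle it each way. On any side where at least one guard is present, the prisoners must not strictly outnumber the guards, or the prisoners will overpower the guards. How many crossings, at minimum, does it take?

Counting alone: each trip to the north bank takes at most 2 across and each return brings at least 1 back, so after t trips out (and t−1 returns) at most 2t − (t−1) of the 9 are across; that first reaches 9 at t = 8, so at least 15 crossings are needed.
The plan below uses exactly 15 crossings, so it is optimal:
1. 2 prisoners → the north bank.  (the south bank: 5G 2P; the north bank: 0G 2P)
2. 1 prisoner ← the south bank.  (the south bank: 5G 3P; the north bank: 0G 1P)
3. 2 prisoners → the north bank.  (the south bank: 5G 1P; the north bank: 0G 3P)
4. 1 prisoner ← the south bank.  (the south bank: 5G 2P; the north bank: 0G 2P)
5. 2 guards → the north bank.  (the south bank: 3G 2P; the north bank: 2G 2P)
6. 1 prisoner ← the south bank.  (the south bank: 3G 3P; the north bank: 2G 1P)
7. 1 guard and 1 prisoner → the north bank.  (the south bank: 2G 2P; the north bank: 3G 2P)
8. 1 guard ← the south bank.  (the south bank: 3G 2P; the north bank: 2G 2P)
9. 1 guard and 1 prisoner → the north bank.  (the south bank: 2G 1P; the north bank: 3G 3P)
10. 1 prisoner ← the south bank.  (the south bank: 2G 2P; the north bank: 3G 2P)
11. 1 guard and 1 prisoner → the north bank.  (the south bank: 1G 1P; the north bank: 4G 3P)
12. 1 guard ← the south bank.  (the south bank: 2G 1P; the north bank: 3G 3P)
13. 1 guard and 1 prisoner → the north bank.  (the south bank: 1G 0P; the north bank: 4G 4P)
14. 1 prisoner ← the south bank.  (the south bank: 1G 1P; the north bank: 4G 3P)
15. 1 guard and 1 prisoner → the north bank.  (the south bank: 0G 0P; the north bank: 5G 4P)

15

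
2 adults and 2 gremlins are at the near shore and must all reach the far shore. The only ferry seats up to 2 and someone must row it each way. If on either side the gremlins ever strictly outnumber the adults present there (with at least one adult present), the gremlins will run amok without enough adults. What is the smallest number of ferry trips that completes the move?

5

Counting alone: each trip to the far shore takes at most 2 across and each return brings at least 1 back, so after t trips out (and t−1 returns) at most 2t − (t−1) of the 4 are across; that first reaches 4 at t = 3, so at least 5 crossings are needed.
The plan below uses exactly 5 crossings, so it is optimal:
1. 2 gremlins → the far shore.  (the near shore: 2A 0G; the far shore: 0A 2G)
2. 1 gremlin ← the near shore.  (the near shore: 2A 1G; the far shore: 0A 1G)
3. 2 adults → the far shore.  (the near shore: 0A 1G; the far shore: 2A 1G)
4. 1 gremlin ← the near shore.  (the near shore: 0A 2G; the far shore: 2A 0G)
5. 2 gremlins → the far shore.  (the near shore: 0A 0G; the far shore: 2A 2G)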